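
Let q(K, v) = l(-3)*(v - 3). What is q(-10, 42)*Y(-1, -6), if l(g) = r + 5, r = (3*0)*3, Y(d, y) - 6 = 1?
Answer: 1365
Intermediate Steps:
Y(d, y) = 7 (Y(d, y) = 6 + 1 = 7)
r = 0 (r = 0*3 = 0)
l(g) = 5 (l(g) = 0 + 5 = 5)
q(K, v) = -15 + 5*v (q(K, v) = 5*(v - 3) = 5*(-3 + v) = -15 + 5*v)
q(-10, 42)*Y(-1, -6) = (-15 + 5*42)*7 = (-15 + 210)*7 = 195*7 = 1365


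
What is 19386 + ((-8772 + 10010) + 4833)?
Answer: 25457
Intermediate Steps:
19386 + ((-8772 + 10010) + 4833) = 19386 + (1238 + 4833) = 19386 + 6071 = 25457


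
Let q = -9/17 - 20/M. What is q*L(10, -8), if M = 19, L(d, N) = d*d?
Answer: -51100/323 ≈ -158.20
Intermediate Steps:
L(d, N) = d²
q = -511/323 (q = -9/17 - 20/19 = -511/323 ≈ -1.5820)
q*L(10, -8) = -511/323*10² = -511/323*100 = -51100/323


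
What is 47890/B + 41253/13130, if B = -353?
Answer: -614233391/4634890 ≈ -132.52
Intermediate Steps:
47890/B + 41253/13130 = 47890/(-353) + 41253/13130 = 47890*(-1/353) + 41253*(1/13130) = -47890/353 + 41253/13130 = -614233391/4634890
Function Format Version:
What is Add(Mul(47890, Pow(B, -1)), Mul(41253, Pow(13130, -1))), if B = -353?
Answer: Rational(-614233391, 4634890) ≈ -132.52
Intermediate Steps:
Add(Mul(47890, Pow(B, -1)), Mul(41253, Pow(13130, -1))) = Add(Mul(47890, Pow(-353, -1)), Mul(41253, Pow(13130, -1))) = Add(Mul(47890, Rational(-1, 353)), Mul(41253, Rational(1, 13130))) = Add(Rational(-47890, 353), Rational(41253, 13130)) = Rational(-614233391, 4634890)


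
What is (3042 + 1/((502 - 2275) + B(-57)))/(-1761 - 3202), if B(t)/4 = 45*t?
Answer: -36604385/59719779 ≈ -0.61294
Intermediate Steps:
B(t) = 180*t (B(t) = 4*(45*t) = 180*t)
(3042 + 1/((502 - 2275) + B(-57)))/(-1761 - 3202) = (3042 + 1/((502 - 2275) + 180*(-57)))/(-1761 - 3202) = (3042 + 1/(-1773 - 10260))/(-4963) = (3042 + 1/(-12033))*(-1/4963) = (3042 - 1/12033)*(-1/4963) = (36604385/12033)*(-1/4963) = -36604385/59719779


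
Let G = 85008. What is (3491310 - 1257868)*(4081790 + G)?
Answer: 9306301658716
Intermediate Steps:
(3491310 - 1257868)*(4081790 + G) = (3491310 - 1257868)*(4081790 + 85008) = 2233442*4166798 = 9306301658716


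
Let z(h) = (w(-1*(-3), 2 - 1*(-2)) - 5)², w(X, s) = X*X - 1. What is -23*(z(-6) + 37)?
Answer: -1058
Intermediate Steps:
w(X, s) = -1 + X² (w(X, s) = X² - 1 = -1 + X²)
z(h) = 9 (z(h) = ((-1 + (-1*(-3))²) - 5)² = ((-1 + 3²) - 5)² = ((-1 + 9) - 5)² = (8 - 5)² = 3² = 9)
-23*(z(-6) + 37) = -23*(9 + 37) = -23*46 = -1058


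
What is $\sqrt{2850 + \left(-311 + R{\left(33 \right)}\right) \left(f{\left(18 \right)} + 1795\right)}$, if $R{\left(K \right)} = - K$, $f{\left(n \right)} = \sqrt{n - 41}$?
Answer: $\sqrt{-614630 - 344 i \sqrt{23}} \approx 1.052 - 783.98 i$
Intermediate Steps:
$f{\left(n \right)} = \sqrt{-41 + n}$
$\sqrt{2850 + \left(-311 + R{\left(33 \right)}\right) \left(f{\left(18 \right)} + 1795\right)} = \sqrt{2850 + \left(-311 - 33\right) \left(\sqrt{-41 + 18} + 1795\right)} = \sqrt{2850 + \left(-311 - 33\right) \left(\sqrt{-23} + 1795\right)} = \sqrt{2850 - 344 \left(i \sqrt{23} + 1795\right)} = \sqrt{2850 - 344 \left(1795 + i \sqrt{23}\right)} = \sqrt{2850 - \left(617480 + 344 i \sqrt{23}\right)} = \sqrt{-614630 - 344 i \sqrt{23}}$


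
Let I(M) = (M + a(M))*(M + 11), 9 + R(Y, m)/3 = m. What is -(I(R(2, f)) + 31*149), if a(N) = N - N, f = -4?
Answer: -5711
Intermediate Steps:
R(Y, m) = -27 + 3*m
a(N) = 0
I(M) = M*(11 + M) (I(M) = (M + 0)*(M + 11) = M*(11 + M))
-(I(R(2, f)) + 31*149) = -((-27 + 3*(-4))*(11 + (-27 + 3*(-4))) + 31*149) = -((-27 - 12)*(11 + (-27 - 12)) + 4619) = -(-39*(11 - 39) + 4619) = -(-39*(-28) + 4619) = -(1092 + 4619) = -1*5711 = -5711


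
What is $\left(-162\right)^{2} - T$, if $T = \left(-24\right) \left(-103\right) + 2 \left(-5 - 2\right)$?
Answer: $23786$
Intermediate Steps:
$T = 2458$ ($T = 2472 + 2 \left(-7\right) = 2472 - 14 = 2458$)
$\left(-162\right)^{2} - T = \left(-162\right)^{2} - 2458 = 26244 - 2458 = 23786$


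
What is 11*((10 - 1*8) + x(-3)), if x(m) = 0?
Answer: 22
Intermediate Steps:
11*((10 - 1*8) + x(-3)) = 11*((10 - 1*8) + 0) = 11*((10 - 8) + 0) = 11*(2 + 0) = 11*2 = 22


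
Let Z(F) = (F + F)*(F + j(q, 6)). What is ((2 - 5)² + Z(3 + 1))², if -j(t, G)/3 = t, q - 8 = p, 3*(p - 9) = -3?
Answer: 117649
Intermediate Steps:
p = 8 (p = 9 + (⅓)*(-3) = 9 - 1 = 8)
q = 16 (q = 8 + 8 = 16)
j(t, G) = -3*t
Z(F) = 2*F*(-48 + F) (Z(F) = (F + F)*(F - 3*16) = (2*F)*(F - 48) = (2*F)*(-48 + F) = 2*F*(-48 + F))
((2 - 5)² + Z(3 + 1))² = ((2 - 5)² + 2*(3 + 1)*(-48 + (3 + 1)))² = ((-3)² + 2*4*(-48 + 4))² = (9 + 2*4*(-44))² = (9 - 352)² = (-343)² = 117649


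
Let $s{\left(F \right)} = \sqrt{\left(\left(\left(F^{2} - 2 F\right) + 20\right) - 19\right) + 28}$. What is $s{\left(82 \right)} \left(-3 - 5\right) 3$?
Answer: $- 24 \sqrt{6589} \approx -1948.1$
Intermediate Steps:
$s{\left(F \right)} = \sqrt{29 + F^{2} - 2 F}$ ($s{\left(F \right)} = \sqrt{\left(\left(20 + F^{2} - 2 F\right) - 19\right) + 28} = \sqrt{\left(1 + F^{2} - 2 F\right) + 28} = \sqrt{29 + F^{2} - 2 F}$)
$s{\left(82 \right)} \left(-3 - 5\right) 3 = \sqrt{29 + 82^{2} - 164} \left(-3 - 5\right) 3 = \sqrt{29 + 6724 - 164} \left(\left(-8\right) 3\right) = \sqrt{6589} \left(-24\right) = - 24 \sqrt{6589}$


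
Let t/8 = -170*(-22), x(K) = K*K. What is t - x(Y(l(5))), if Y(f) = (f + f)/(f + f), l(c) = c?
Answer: 29919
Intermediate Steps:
Y(f) = 1 (Y(f) = (2*f)/((2*f)) = (2*f)*(1/(2*f)) = 1)
x(K) = K**2
t = 29920 (t = 8*(-170*(-22)) = 8*3740 = 29920)
t - x(Y(l(5))) = 29920 - 1*1**2 = 29920 - 1*1 = 29920 - 1 = 29919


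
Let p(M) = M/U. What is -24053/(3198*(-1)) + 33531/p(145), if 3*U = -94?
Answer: -3356452639/463710 ≈ -7238.3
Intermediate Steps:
U = -94/3 (U = (1/3)*(-94) = -94/3 ≈ -31.333)
p(M) = -3*M/94 (p(M) = M/(-94/3) = M*(-3/94) = -3*M/94)
-24053/(3198*(-1)) + 33531/p(145) = -24053/(3198*(-1)) + 33531/((-3/94*145)) = -24053/(-3198) + 33531/(-435/94) = -24053*(-1/3198) + 33531*(-94/435) = 24053/3198 - 1050638/145 = -3356452639/463710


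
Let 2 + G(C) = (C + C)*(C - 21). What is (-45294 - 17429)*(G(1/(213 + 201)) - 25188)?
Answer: 135402731375299/85698 ≈ 1.5800e+9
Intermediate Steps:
G(C) = -2 + 2*C*(-21 + C) (G(C) = -2 + (C + C)*(C - 21) = -2 + (2*C)*(-21 + C) = -2 + 2*C*(-21 + C))
(-45294 - 17429)*(G(1/(213 + 201)) - 25188) = (-45294 - 17429)*((-2 - 42/(213 + 201) + 2*(1/(213 + 201))²) - 25188) = -62723*((-2 - 42/414 + 2*(1/414)²) - 25188) = -62723*((-2 - 42*1/414 + 2*(1/414)²) - 25188) = -62723*((-2 - 7/69 + 2*(1/171396)) - 25188) = -62723*((-2 - 7/69 + 1/85698) - 25188) = -62723*(-180089/85698 - 25188) = -62723*(-2158741313/85698) = 135402731375299/85698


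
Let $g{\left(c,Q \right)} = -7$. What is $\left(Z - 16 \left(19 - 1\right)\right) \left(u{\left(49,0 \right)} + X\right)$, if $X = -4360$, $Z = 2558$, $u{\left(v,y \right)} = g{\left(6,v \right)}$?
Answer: $-9913090$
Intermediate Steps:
$u{\left(v,y \right)} = -7$
$\left(Z - 16 \left(19 - 1\right)\right) \left(u{\left(49,0 \right)} + X\right) = \left(2558 - 16 \left(19 - 1\right)\right) \left(-7 - 4360\right) = \left(2558 - 288\right) \left(-4367\right) = 2270 \left(-4367\right) = -9913090$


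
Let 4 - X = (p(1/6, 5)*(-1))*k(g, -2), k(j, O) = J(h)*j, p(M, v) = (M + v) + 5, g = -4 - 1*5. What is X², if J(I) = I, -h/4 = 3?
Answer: 1214404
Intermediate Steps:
h = -12 (h = -4*3 = -12)
g = -9 (g = -4 - 5 = -9)
p(M, v) = 5 + M + v
k(j, O) = -12*j
X = 1102 (X = 4 - (5 + 1/6 + 5)*(-1)*(-12*(-9)) = 4 - (5 + ⅙ + 5)*(-1)*108 = 4 - (61/6)*(-1)*108 = 4 - (-61)*108/6 = 4 - 1*(-1098) = 4 + 1098 = 1102)
X² = 1102² = 1214404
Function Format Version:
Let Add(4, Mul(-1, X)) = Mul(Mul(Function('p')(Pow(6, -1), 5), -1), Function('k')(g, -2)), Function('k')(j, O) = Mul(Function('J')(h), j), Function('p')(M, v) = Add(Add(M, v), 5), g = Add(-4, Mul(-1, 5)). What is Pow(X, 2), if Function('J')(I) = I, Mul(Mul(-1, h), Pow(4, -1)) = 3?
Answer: 1214404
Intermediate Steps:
h = -12 (h = Mul(-4, 3) = -12)
g = -9 (g = Add(-4, -5) = -9)
Function('p')(M, v) = Add(5, M, v)
Function('k')(j, O) = Mul(-12, j)
X = 1102 (X = Add(4, Mul(-1, Mul(Mul(Add(5, Pow(6, -1), 5), -1), Mul(-12, -9)))) = Add(4, Mul(-1, Mul(Mul(Add(5, Rational(1, 6), 5), -1), 108))) = Add(4, Mul(-1, Mul(Mul(Rational(61, 6), -1), 108))) = Add(4, Mul(-1, Mul(Rational(-61, 6), 108))) = Add(4, Mul(-1, -1098)) = Add(4, 1098) = 1102)
Pow(X, 2) = Pow(1102, 2) = 1214404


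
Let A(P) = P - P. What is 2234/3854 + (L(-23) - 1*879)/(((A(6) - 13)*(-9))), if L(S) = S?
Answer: -1607465/225459 ≈ -7.1297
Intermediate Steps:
A(P) = 0
2234/3854 + (L(-23) - 1*879)/(((A(6) - 13)*(-9))) = 2234/3854 + (-23 - 1*879)/(((0 - 13)*(-9))) = 2234*(1/3854) + (-23 - 879)/((-13*(-9))) = 1117/1927 - 902/117 = -1607465/225459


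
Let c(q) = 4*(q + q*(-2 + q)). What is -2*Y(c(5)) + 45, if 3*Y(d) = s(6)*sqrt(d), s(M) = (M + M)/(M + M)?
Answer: 45 - 8*sqrt(5)/3 ≈ 39.037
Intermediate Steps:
s(M) = 1 (s(M) = (2*M)/((2*M)) = (2*M)*(1/(2*M)) = 1)
c(q) = 4*q + 4*q*(-2 + q)
Y(d) = sqrt(d)/3 (Y(d) = (1*sqrt(d))/3 = sqrt(d)/3)
-2*Y(c(5)) + 45 = -2*sqrt(4*5*(-1 + 5))/3 + 45 = -2*sqrt(4*5*4)/3 + 45 = -2*sqrt(80)/3 + 45 = -2*4*sqrt(5)/3 + 45 = -8*sqrt(5)/3 + 45 = 45 - 8*sqrt(5)/3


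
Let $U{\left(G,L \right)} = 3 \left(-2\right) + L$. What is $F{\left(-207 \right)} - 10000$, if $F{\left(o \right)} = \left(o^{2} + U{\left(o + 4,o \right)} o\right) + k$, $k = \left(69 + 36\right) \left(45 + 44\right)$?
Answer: $86285$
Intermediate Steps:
$U{\left(G,L \right)} = -6 + L$
$k = 9345$ ($k = 105 \cdot 89 = 9345$)
$F{\left(o \right)} = 9345 + o^{2} + o \left(-6 + o\right)$ ($F{\left(o \right)} = \left(o^{2} + \left(-6 + o\right) o\right) + 9345 = \left(o^{2} + o \left(-6 + o\right)\right) + 9345 = 9345 + o^{2} + o \left(-6 + o\right)$)
$F{\left(-207 \right)} - 10000 = \left(9345 + \left(-207\right)^{2} - 207 \left(-6 - 207\right)\right) - 10000 = \left(9345 + 42849 - -44091\right) - 10000 = \left(9345 + 42849 + 44091\right) - 10000 = 96285 - 10000 = 86285$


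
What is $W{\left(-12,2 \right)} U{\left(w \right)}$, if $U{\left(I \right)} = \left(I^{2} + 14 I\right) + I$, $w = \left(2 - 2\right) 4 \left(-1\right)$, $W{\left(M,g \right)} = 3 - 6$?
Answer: $0$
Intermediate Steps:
$W{\left(M,g \right)} = -3$ ($W{\left(M,g \right)} = 3 - 6 = -3$)
$w = 0$ ($w = 0 \cdot 4 \left(-1\right) = 0 \left(-1\right) = 0$)
$U{\left(I \right)} = I^{2} + 15 I$
$W{\left(-12,2 \right)} U{\left(w \right)} = - 3 \cdot 0 \left(15 + 0\right) = - 3 \cdot 0 \cdot 15 = \left(-3\right) 0 = 0$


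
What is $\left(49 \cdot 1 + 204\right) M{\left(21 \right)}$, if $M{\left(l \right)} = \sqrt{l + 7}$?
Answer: $506 \sqrt{7} \approx 1338.8$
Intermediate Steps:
$M{\left(l \right)} = \sqrt{7 + l}$
$\left(49 \cdot 1 + 204\right) M{\left(21 \right)} = \left(49 \cdot 1 + 204\right) \sqrt{7 + 21} = \left(49 + 204\right) \sqrt{28} = 253 \cdot 2 \sqrt{7} = 506 \sqrt{7}$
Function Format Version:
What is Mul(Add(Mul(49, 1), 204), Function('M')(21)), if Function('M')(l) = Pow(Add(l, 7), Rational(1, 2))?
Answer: Mul(506, Pow(7, Rational(1, 2))) ≈ 1338.8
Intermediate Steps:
Function('M')(l) = Pow(Add(7, l), Rational(1, 2))
Mul(Add(Mul(49, 1), 204), Function('M')(21)) = Mul(Add(Mul(49, 1), 204), Pow(Add(7, 21), Rational(1, 2))) = Mul(Add(49, 204), Pow(28, Rational(1, 2))) = Mul(253, Mul(2, Pow(7, Rational(1, 2)))) = Mul(506, Pow(7, Rational(1, 2)))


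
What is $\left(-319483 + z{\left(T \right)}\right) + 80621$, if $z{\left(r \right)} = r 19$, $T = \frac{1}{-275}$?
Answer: $- \frac{65687069}{275} \approx -2.3886 \cdot 10^{5}$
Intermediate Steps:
$T = - \frac{1}{275} \approx -0.0036364$
$z{\left(r \right)} = 19 r$
$\left(-319483 + z{\left(T \right)}\right) + 80621 = \left(-319483 + 19 \left(- \frac{1}{275}\right)\right) + 80621 = \left(-319483 - \frac{19}{275}\right) + 80621 = - \frac{87857844}{275} + 80621 = - \frac{65687069}{275}$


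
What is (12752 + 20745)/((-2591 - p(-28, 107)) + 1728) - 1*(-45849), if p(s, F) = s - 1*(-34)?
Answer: 39809284/869 ≈ 45810.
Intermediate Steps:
p(s, F) = 34 + s (p(s, F) = s + 34 = 34 + s)
(12752 + 20745)/((-2591 - p(-28, 107)) + 1728) - 1*(-45849) = (12752 + 20745)/((-2591 - (34 - 28)) + 1728) - 1*(-45849) = 33497/((-2591 - 1*6) + 1728) + 45849 = 33497/((-2591 - 6) + 1728) + 45849 = 33497/(-2597 + 1728) + 45849 = 33497/(-869) + 45849 = 33497*(-1/869) + 45849 = -33497/869 + 45849 = 39809284/869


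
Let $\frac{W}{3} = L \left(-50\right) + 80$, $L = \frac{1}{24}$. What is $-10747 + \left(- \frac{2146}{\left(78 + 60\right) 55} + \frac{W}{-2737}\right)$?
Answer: $- \frac{1142015339}{106260} \approx -10747.0$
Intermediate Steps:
$L = \frac{1}{24} \approx 0.041667$
$W = \frac{935}{4}$ ($W = 3 \left(\frac{1}{24} \left(-50\right) + 80\right) = 3 \left(- \frac{25}{12} + 80\right) = 3 \cdot \frac{935}{12} = \frac{935}{4} \approx 233.75$)
$-10747 + \left(- \frac{2146}{\left(78 + 60\right) 55} + \frac{W}{-2737}\right) = -10747 + \left(- \frac{2146}{\left(78 + 60\right) 55} + \frac{935}{4 \left(-2737\right)}\right) = -10747 + \left(- \frac{2146}{138 \cdot 55} + \frac{935}{4} \left(- \frac{1}{2737}\right)\right) = -10747 - \left(\frac{55}{644} + \frac{2146}{7590}\right) = -10747 - \frac{39119}{106260} = - \frac{1142015339}{106260}$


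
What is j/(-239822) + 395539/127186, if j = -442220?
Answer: 75551573489/15251000446 ≈ 4.9539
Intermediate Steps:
j/(-239822) + 395539/127186 = -442220/(-239822) + 395539/127186 = -442220*(-1/239822) + 395539*(1/127186) = 221110/119911 + 395539/127186 = 75551573489/15251000446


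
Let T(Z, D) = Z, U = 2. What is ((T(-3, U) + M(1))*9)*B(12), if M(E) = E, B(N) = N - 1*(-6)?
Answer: -324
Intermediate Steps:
B(N) = 6 + N (B(N) = N + 6 = 6 + N)
((T(-3, U) + M(1))*9)*B(12) = ((-3 + 1)*9)*(6 + 12) = -2*9*18 = -18*18 = -324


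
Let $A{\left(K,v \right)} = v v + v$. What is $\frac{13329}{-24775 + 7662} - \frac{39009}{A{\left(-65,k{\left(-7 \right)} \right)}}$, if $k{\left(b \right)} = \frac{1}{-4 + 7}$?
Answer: $- \frac{6008102469}{68452} \approx -87771.0$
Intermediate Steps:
$k{\left(b \right)} = \frac{1}{3}$
$A{\left(K,v \right)} = v + v^{2}$ ($A{\left(K,v \right)} = v^{2} + v = v + v^{2}$)
$\frac{13329}{-24775 + 7662} - \frac{39009}{A{\left(-65,k{\left(-7 \right)} \right)}} = \frac{13329}{-24775 + 7662} - \frac{39009}{\frac{1}{3} \left(1 + \frac{1}{3}\right)} = \frac{13329}{-17113} - \frac{39009}{\frac{1}{3} \cdot \frac{4}{3}} = 13329 \left(- \frac{1}{17113}\right) - \frac{39009}{\frac{4}{9}} = - \frac{13329}{17113} - \frac{351081}{4} = - \frac{6008102469}{68452}$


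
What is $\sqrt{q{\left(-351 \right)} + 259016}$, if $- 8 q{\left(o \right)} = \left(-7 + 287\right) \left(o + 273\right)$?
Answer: $\sqrt{261746} \approx 511.61$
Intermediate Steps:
$q{\left(o \right)} = -9555 - 35 o$ ($q{\left(o \right)} = - \frac{\left(-7 + 287\right) \left(o + 273\right)}{8} = - \frac{280 \left(273 + o\right)}{8} = - \frac{76440 + 280 o}{8} = -9555 - 35 o$)
$\sqrt{q{\left(-351 \right)} + 259016} = \sqrt{\left(-9555 - -12285\right) + 259016} = \sqrt{\left(-9555 + 12285\right) + 259016} = \sqrt{2730 + 259016} = \sqrt{261746}$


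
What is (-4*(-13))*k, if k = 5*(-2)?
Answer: -520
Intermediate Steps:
k = -10
(-4*(-13))*k = -4*(-13)*(-10) = 52*(-10) = -520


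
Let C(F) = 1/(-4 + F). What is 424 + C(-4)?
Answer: 3391/8 ≈ 423.88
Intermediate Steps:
424 + C(-4) = 424 + 1/(-4 - 4) = 424 + 1/(-8) = 424 - ⅛ = 3391/8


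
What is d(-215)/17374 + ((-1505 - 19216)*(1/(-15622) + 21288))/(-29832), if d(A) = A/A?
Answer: 273342972437963/18486074992 ≈ 14786.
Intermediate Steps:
d(A) = 1
d(-215)/17374 + ((-1505 - 19216)*(1/(-15622) + 21288))/(-29832) = 1/17374 + ((-1505 - 19216)*(1/(-15622) + 21288))/(-29832) = 1*(1/17374) - 20721*(-1/15622 + 21288)*(-1/29832) = 1/17374 - 20721*332561135/15622*(-1/29832) = 1/17374 - 6890999278335/15622*(-1/29832) = 1/17374 + 2296999759445/155345168 = 273342972437963/18486074992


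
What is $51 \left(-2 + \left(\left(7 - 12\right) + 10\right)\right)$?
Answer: $153$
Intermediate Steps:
$51 \left(-2 + \left(\left(7 - 12\right) + 10\right)\right) = 51 \left(-2 + \left(-5 + 10\right)\right) = 51 \left(-2 + 5\right) = 51 \cdot 3 = 153$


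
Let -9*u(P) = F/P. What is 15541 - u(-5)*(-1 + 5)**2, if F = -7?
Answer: 699457/45 ≈ 15543.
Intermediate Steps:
u(P) = 7/(9*P) (u(P) = -(-7)/(9*P) = 7/(9*P))
15541 - u(-5)*(-1 + 5)**2 = 15541 - (7/9)/(-5)*(-1 + 5)**2 = 15541 - (7/9)*(-1/5)*4**2 = 15541 - (-7)*16/45 = 15541 - 1*(-112/45) = 15541 + 112/45 = 699457/45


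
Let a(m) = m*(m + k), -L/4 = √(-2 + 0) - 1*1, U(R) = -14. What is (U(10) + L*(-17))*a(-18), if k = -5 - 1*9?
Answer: -47232 + 39168*I*√2 ≈ -47232.0 + 55392.0*I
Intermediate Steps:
k = -14 (k = -5 - 9 = -14)
L = 4 - 4*I*√2 (L = -4*(√(-2 + 0) - 1*1) = -4*(√(-2) - 1) = -4*(I*√2 - 1) = -4*(-1 + I*√2) = 4 - 4*I*√2 ≈ 4.0 - 5.6569*I)
a(m) = m*(-14 + m) (a(m) = m*(m - 14) = m*(-14 + m))
(U(10) + L*(-17))*a(-18) = (-14 + (4 - 4*I*√2)*(-17))*(-18*(-14 - 18)) = (-14 + (-68 + 68*I*√2))*(-18*(-32)) = (-82 + 68*I*√2)*576 = -47232 + 39168*I*√2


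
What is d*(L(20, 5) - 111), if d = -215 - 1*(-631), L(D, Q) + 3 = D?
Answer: -39104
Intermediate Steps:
L(D, Q) = -3 + D
d = 416 (d = -215 + 631 = 416)
d*(L(20, 5) - 111) = 416*((-3 + 20) - 111) = 416*(17 - 111) = 416*(-94) = -39104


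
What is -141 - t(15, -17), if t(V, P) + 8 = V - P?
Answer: -165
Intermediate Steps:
t(V, P) = -8 + V - P (t(V, P) = -8 + (V - P) = -8 + V - P)
-141 - t(15, -17) = -141 - (-8 + 15 - 1*(-17)) = -141 - (-8 + 15 + 17) = -141 - 1*24 = -141 - 24 = -165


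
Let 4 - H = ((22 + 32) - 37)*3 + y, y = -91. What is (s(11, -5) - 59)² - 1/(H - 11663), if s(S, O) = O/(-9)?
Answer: 357188725/104571 ≈ 3415.8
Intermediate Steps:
s(S, O) = -O/9 (s(S, O) = O*(-⅑) = -O/9)
H = 44 (H = 4 - (((22 + 32) - 37)*3 - 91) = 4 - ((54 - 37)*3 - 91) = 4 - (17*3 - 91) = 4 - (51 - 91) = 4 - 1*(-40) = 4 + 40 = 44)
(s(11, -5) - 59)² - 1/(H - 11663) = (-⅑*(-5) - 59)² - 1/(44 - 11663) = (5/9 - 59)² - 1/(-11619) = (-526/9)² - 1*(-1/11619) = 276676/81 + 1/11619 = 357188725/104571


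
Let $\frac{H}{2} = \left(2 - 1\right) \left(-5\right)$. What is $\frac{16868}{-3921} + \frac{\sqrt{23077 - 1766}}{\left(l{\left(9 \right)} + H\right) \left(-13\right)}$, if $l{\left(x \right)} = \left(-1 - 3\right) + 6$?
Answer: $- \frac{16868}{3921} + \frac{\sqrt{21311}}{104} \approx -2.8983$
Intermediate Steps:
$l{\left(x \right)} = 2$ ($l{\left(x \right)} = -4 + 6 = 2$)
$H = -10$ ($H = 2 \left(2 - 1\right) \left(-5\right) = 2 \cdot 1 \left(-5\right) = 2 \left(-5\right) = -10$)
$\frac{16868}{-3921} + \frac{\sqrt{23077 - 1766}}{\left(l{\left(9 \right)} + H\right) \left(-13\right)} = \frac{16868}{-3921} + \frac{\sqrt{23077 - 1766}}{\left(2 - 10\right) \left(-13\right)} = 16868 \left(- \frac{1}{3921}\right) + \frac{\sqrt{21311}}{\left(-8\right) \left(-13\right)} = - \frac{16868}{3921} + \frac{\sqrt{21311}}{104}$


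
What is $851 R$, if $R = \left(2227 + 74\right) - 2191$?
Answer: $93610$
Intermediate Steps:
$R = 110$ ($R = 2301 - 2191 = 110$)
$851 R = 851 \cdot 110 = 93610$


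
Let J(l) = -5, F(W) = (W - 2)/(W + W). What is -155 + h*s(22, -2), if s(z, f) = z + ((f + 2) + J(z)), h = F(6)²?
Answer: -1378/9 ≈ -153.11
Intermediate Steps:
F(W) = (-2 + W)/(2*W) (F(W) = (-2 + W)/((2*W)) = (-2 + W)*(1/(2*W)) = (-2 + W)/(2*W))
h = ⅑ (h = ((½)*(-2 + 6)/6)² = ((½)*(⅙)*4)² = (⅓)² = ⅑ ≈ 0.11111)
s(z, f) = -3 + f + z (s(z, f) = z + ((f + 2) - 5) = z + ((2 + f) - 5) = z + (-3 + f) = -3 + f + z)
-155 + h*s(22, -2) = -155 + (-3 - 2 + 22)/9 = -155 + (⅑)*17 = -155 + 17/9 = -1378/9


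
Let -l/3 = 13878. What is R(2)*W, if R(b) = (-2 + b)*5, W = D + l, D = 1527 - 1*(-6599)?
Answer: 0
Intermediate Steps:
D = 8126 (D = 1527 + 6599 = 8126)
l = -41634 (l = -3*13878 = -41634)
W = -33508 (W = 8126 - 41634 = -33508)
R(b) = -10 + 5*b
R(2)*W = (-10 + 5*2)*(-33508) = (-10 + 10)*(-33508) = 0*(-33508) = 0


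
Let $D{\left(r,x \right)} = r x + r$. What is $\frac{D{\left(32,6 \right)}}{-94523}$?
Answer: $- \frac{224}{94523} \approx -0.0023698$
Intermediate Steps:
$D{\left(r,x \right)} = r + r x$
$\frac{D{\left(32,6 \right)}}{-94523} = \frac{32 \left(1 + 6\right)}{-94523} = 32 \cdot 7 \left(- \frac{1}{94523}\right) = 224 \left(- \frac{1}{94523}\right) = - \frac{224}{94523}$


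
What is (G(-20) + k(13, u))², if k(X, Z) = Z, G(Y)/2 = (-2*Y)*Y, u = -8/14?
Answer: 125529616/49 ≈ 2.5618e+6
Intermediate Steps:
u = -4/7 (u = -8*1/14 = -4/7 ≈ -0.57143)
G(Y) = -4*Y² (G(Y) = 2*((-2*Y)*Y) = 2*(-2*Y²) = -4*Y²)
(G(-20) + k(13, u))² = (-4*(-20)² - 4/7)² = (-4*400 - 4/7)² = (-1600 - 4/7)² = (-11204/7)² = 125529616/49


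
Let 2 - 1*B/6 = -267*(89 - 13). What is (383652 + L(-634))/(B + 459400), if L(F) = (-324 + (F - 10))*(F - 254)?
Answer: 310809/145291 ≈ 2.1392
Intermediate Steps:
L(F) = (-334 + F)*(-254 + F) (L(F) = (-324 + (-10 + F))*(-254 + F) = (-334 + F)*(-254 + F))
B = 121764 (B = 12 - (-1602)*(89 - 13) = 12 - (-1602)*76 = 12 - 6*(-20292) = 12 + 121752 = 121764)
(383652 + L(-634))/(B + 459400) = (383652 + (84836 + (-634)² - 588*(-634)))/(121764 + 459400) = (383652 + (84836 + 401956 + 372792))/581164 = (383652 + 859584)*(1/581164) = 1243236*(1/581164) = 310809/145291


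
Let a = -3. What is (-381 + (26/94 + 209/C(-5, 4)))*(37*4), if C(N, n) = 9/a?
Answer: -9398740/141 ≈ -66658.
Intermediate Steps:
C(N, n) = -3 (C(N, n) = 9/(-3) = 9*(-1/3) = -3)
(-381 + (26/94 + 209/C(-5, 4)))*(37*4) = (-381 + (26/94 + 209/(-3)))*(37*4) = (-381 + (26*(1/94) + 209*(-1/3)))*148 = (-381 + (13/47 - 209/3))*148 = (-381 - 9784/141)*148 = -63505/141*148 = -9398740/141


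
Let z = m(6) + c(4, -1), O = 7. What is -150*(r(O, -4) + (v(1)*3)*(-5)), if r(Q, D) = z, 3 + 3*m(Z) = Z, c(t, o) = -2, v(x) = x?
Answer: 2400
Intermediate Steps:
m(Z) = -1 + Z/3
z = -1 (z = (-1 + (⅓)*6) - 2 = (-1 + 2) - 2 = 1 - 2 = -1)
r(Q, D) = -1
-150*(r(O, -4) + (v(1)*3)*(-5)) = -150*(-1 + (1*3)*(-5)) = -150*(-1 + 3*(-5)) = -150*(-1 - 15) = -150*(-16) = 2400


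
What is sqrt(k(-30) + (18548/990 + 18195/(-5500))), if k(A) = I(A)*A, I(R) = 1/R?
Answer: sqrt(1788919)/330 ≈ 4.0530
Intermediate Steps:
k(A) = 1 (k(A) = A/A = 1)
sqrt(k(-30) + (18548/990 + 18195/(-5500))) = sqrt(1 + (18548/990 + 18195/(-5500))) = sqrt(1 + (18548*(1/990) + 18195*(-1/5500))) = sqrt(1 + (9274/495 - 3639/1100)) = sqrt(1 + 152729/9900) = sqrt(162629/9900) = sqrt(1788919)/330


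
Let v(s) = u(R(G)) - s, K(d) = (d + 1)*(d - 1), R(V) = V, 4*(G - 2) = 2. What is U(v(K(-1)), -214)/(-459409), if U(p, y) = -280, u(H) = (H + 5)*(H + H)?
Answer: 280/459409 ≈ 0.00060948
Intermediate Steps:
G = 5/2 (G = 2 + (¼)*2 = 2 + ½ = 5/2 ≈ 2.5000)
u(H) = 2*H*(5 + H) (u(H) = (5 + H)*(2*H) = 2*H*(5 + H))
K(d) = (1 + d)*(-1 + d)
v(s) = 75/2 - s (v(s) = 2*(5/2)*(5 + 5/2) - s = 2*(5/2)*(15/2) - s = 75/2 - s)
U(v(K(-1)), -214)/(-459409) = -280/(-459409) = -280*(-1/459409) = 280/459409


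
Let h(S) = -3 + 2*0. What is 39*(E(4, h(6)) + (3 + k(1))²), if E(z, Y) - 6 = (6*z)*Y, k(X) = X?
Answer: -1950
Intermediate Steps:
h(S) = -3 (h(S) = -3 + 0 = -3)
E(z, Y) = 6 + 6*Y*z (E(z, Y) = 6 + (6*z)*Y = 6 + 6*Y*z)
39*(E(4, h(6)) + (3 + k(1))²) = 39*((6 + 6*(-3)*4) + (3 + 1)²) = 39*((6 - 72) + 4²) = 39*(-66 + 16) = 39*(-50) = -1950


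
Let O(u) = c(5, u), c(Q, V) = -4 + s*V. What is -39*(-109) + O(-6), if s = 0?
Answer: 4247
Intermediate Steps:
c(Q, V) = -4 (c(Q, V) = -4 + 0*V = -4 + 0 = -4)
O(u) = -4
-39*(-109) + O(-6) = -39*(-109) - 4 = 4251 - 4 = 4247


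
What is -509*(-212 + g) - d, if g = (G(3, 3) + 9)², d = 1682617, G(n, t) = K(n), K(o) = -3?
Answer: -1593033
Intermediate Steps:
G(n, t) = -3
g = 36 (g = (-3 + 9)² = 6² = 36)
-509*(-212 + g) - d = -509*(-212 + 36) - 1*1682617 = -509*(-176) - 1682617 = 89584 - 1682617 = -1593033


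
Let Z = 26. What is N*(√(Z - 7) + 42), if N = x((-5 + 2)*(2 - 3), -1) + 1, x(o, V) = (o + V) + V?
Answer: 84 + 2*√19 ≈ 92.718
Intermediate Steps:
x(o, V) = o + 2*V (x(o, V) = (V + o) + V = o + 2*V)
N = 2 (N = ((-5 + 2)*(2 - 3) + 2*(-1)) + 1 = (-3*(-1) - 2) + 1 = (3 - 2) + 1 = 1 + 1 = 2)
N*(√(Z - 7) + 42) = 2*(√(26 - 7) + 42) = 2*(√19 + 42) = 2*(42 + √19) = 84 + 2*√19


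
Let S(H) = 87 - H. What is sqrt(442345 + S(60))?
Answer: 14*sqrt(2257) ≈ 665.11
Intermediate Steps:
sqrt(442345 + S(60)) = sqrt(442345 + (87 - 1*60)) = sqrt(442345 + (87 - 60)) = sqrt(442345 + 27) = sqrt(442372) = 14*sqrt(2257)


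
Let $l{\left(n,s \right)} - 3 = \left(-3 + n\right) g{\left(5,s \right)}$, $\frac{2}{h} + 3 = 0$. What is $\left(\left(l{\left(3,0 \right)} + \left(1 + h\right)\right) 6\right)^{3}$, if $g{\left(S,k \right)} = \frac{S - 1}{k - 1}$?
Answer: $8000$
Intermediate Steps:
$h = - \frac{2}{3}$ ($h = \frac{2}{-3 + 0} = \frac{2}{-3} = 2 \left(- \frac{1}{3}\right) = - \frac{2}{3} \approx -0.66667$)
$g{\left(S,k \right)} = \frac{-1 + S}{-1 + k}$
$l{\left(n,s \right)} = 3 + \frac{4 \left(-3 + n\right)}{-1 + s}$ ($l{\left(n,s \right)} = 3 + \left(-3 + n\right) \frac{-1 + 5}{-1 + s} = 3 + \left(-3 + n\right) \frac{1}{-1 + s} 4 = 3 + \left(-3 + n\right) \frac{4}{-1 + s} = 3 + \frac{4 \left(-3 + n\right)}{-1 + s}$)
$\left(\left(l{\left(3,0 \right)} + \left(1 + h\right)\right) 6\right)^{3} = \left(\left(\frac{-15 + 3 \cdot 0 + 4 \cdot 3}{-1 + 0} + \left(1 - \frac{2}{3}\right)\right) 6\right)^{3} = \left(\left(\frac{-15 + 0 + 12}{-1} + \frac{1}{3}\right) 6\right)^{3} = \left(\left(\left(-1\right) \left(-3\right) + \frac{1}{3}\right) 6\right)^{3} = \left(\left(3 + \frac{1}{3}\right) 6\right)^{3} = \left(\frac{10}{3} \cdot 6\right)^{3} = 20^{3} = 8000$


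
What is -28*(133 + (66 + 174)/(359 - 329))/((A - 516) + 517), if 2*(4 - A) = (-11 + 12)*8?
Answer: -3948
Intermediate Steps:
A = 0 (A = 4 - (-11 + 12)*8/2 = 4 - 8/2 = 4 - ½*8 = 4 - 4 = 0)
-28*(133 + (66 + 174)/(359 - 329))/((A - 516) + 517) = -28*(133 + (66 + 174)/(359 - 329))/((0 - 516) + 517) = -28*(133 + 240/30)/(-516 + 517) = -28*(133 + 240*(1/30))/1 = -28*(133 + 8) = -3948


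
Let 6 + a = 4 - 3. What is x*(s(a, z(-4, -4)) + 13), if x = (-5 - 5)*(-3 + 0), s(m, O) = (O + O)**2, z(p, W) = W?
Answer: 2310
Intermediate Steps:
a = -5 (a = -6 + (4 - 3) = -6 + 1 = -5)
s(m, O) = 4*O**2 (s(m, O) = (2*O)**2 = 4*O**2)
x = 30 (x = -10*(-3) = 30)
x*(s(a, z(-4, -4)) + 13) = 30*(4*(-4)**2 + 13) = 30*(4*16 + 13) = 30*(64 + 13) = 30*77 = 2310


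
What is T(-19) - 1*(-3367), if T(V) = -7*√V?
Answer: 3367 - 7*I*√19 ≈ 3367.0 - 30.512*I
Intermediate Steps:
T(-19) - 1*(-3367) = -7*I*√19 - 1*(-3367) = -7*I*√19 + 3367 = 3367 - 7*I*√19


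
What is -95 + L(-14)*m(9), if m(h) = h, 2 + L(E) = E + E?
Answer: -365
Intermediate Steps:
L(E) = -2 + 2*E (L(E) = -2 + (E + E) = -2 + 2*E)
-95 + L(-14)*m(9) = -95 + (-2 + 2*(-14))*9 = -95 + (-2 - 28)*9 = -95 - 30*9 = -95 - 270 = -365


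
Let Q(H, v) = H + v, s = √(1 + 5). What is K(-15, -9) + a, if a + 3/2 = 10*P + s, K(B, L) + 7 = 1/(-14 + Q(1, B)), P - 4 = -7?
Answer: -1079/28 + √6 ≈ -36.086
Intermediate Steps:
P = -3 (P = 4 - 7 = -3)
s = √6 ≈ 2.4495
K(B, L) = -7 + 1/(-13 + B) (K(B, L) = -7 + 1/(-14 + (1 + B)) = -7 + 1/(-13 + B))
a = -63/2 + √6 (a = -3/2 + (10*(-3) + √6) = -3/2 + (-30 + √6) = -63/2 + √6 ≈ -29.051)
K(-15, -9) + a = (92 - 7*(-15))/(-13 - 15) + (-63/2 + √6) = (92 + 105)/(-28) + (-63/2 + √6) = -1/28*197 + (-63/2 + √6) = -197/28 + (-63/2 + √6) = -1079/28 + √6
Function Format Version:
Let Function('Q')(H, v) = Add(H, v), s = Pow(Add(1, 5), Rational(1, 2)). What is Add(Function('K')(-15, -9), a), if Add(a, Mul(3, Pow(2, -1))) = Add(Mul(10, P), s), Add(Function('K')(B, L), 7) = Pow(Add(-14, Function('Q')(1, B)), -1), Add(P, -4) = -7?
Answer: Add(Rational(-1079, 28), Pow(6, Rational(1, 2))) ≈ -36.086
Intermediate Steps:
P = -3 (P = Add(4, -7) = -3)
s = Pow(6, Rational(1, 2)) ≈ 2.4495
Function('K')(B, L) = Add(-7, Pow(Add(-13, B), -1)) (Function('K')(B, L) = Add(-7, Pow(Add(-14, Add(1, B)), -1)) = Add(-7, Pow(Add(-13, B), -1)))
a = Add(Rational(-63, 2), Pow(6, Rational(1, 2))) (a = Add(Rational(-3, 2), Add(Mul(10, -3), Pow(6, Rational(1, 2)))) = Add(Rational(-3, 2), Add(-30, Pow(6, Rational(1, 2)))) = Add(Rational(-63, 2), Pow(6, Rational(1, 2))) ≈ -29.051)
Add(Function('K')(-15, -9), a) = Add(Mul(Pow(Add(-13, -15), -1), Add(92, Mul(-7, -15))), Add(Rational(-63, 2), Pow(6, Rational(1, 2)))) = Add(Mul(Pow(-28, -1), Add(92, 105)), Add(Rational(-63, 2), Pow(6, Rational(1, 2)))) = Add(Mul(Rational(-1, 28), 197), Add(Rational(-63, 2), Pow(6, Rational(1, 2)))) = Add(Rational(-197, 28), Add(Rational(-63, 2), Pow(6, Rational(1, 2)))) = Add(Rational(-1079, 28), Pow(6, Rational(1, 2)))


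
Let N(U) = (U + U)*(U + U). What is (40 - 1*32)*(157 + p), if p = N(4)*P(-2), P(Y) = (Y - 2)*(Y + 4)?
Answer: -2840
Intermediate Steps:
N(U) = 4*U² (N(U) = (2*U)*(2*U) = 4*U²)
P(Y) = (-2 + Y)*(4 + Y)
p = -512 (p = (4*4²)*(-8 + (-2)² + 2*(-2)) = (4*16)*(-8 + 4 - 4) = 64*(-8) = -512)
(40 - 1*32)*(157 + p) = (40 - 1*32)*(157 - 512) = (40 - 32)*(-355) = 8*(-355) = -2840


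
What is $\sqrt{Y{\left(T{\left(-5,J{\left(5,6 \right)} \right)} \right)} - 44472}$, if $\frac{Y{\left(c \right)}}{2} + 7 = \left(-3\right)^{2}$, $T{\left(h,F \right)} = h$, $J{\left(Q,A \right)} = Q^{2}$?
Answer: $2 i \sqrt{11117} \approx 210.87 i$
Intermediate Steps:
$Y{\left(c \right)} = 4$ ($Y{\left(c \right)} = -14 + 2 \left(-3\right)^{2} = -14 + 2 \cdot 9 = -14 + 18 = 4$)
$\sqrt{Y{\left(T{\left(-5,J{\left(5,6 \right)} \right)} \right)} - 44472} = \sqrt{4 - 44472} = \sqrt{-44468} = 2 i \sqrt{11117}$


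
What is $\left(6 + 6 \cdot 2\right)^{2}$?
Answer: $324$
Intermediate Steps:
$\left(6 + 6 \cdot 2\right)^{2} = \left(6 + 12\right)^{2} = 18^{2} = 324$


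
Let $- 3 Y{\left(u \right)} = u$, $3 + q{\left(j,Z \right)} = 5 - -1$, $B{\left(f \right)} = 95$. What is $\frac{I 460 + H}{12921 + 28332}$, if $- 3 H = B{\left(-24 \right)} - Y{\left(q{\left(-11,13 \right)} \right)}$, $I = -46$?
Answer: $- \frac{7064}{13751} \approx -0.51371$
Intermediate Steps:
$q{\left(j,Z \right)} = 3$ ($q{\left(j,Z \right)} = -3 + \left(5 - -1\right) = -3 + \left(5 + 1\right) = -3 + 6 = 3$)
$Y{\left(u \right)} = - \frac{u}{3}$
$H = -32$ ($H = - \frac{95 - \left(- \frac{1}{3}\right) 3}{3} = - \frac{95 - -1}{3} = - \frac{95 + 1}{3} = \left(- \frac{1}{3}\right) 96 = -32$)
$\frac{I 460 + H}{12921 + 28332} = \frac{\left(-46\right) 460 - 32}{12921 + 28332} = \frac{-21160 - 32}{41253} = \left(-21192\right) \frac{1}{41253} = - \frac{7064}{13751}$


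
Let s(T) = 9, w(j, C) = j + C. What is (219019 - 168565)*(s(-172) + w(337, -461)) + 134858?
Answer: -5667352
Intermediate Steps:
w(j, C) = C + j
(219019 - 168565)*(s(-172) + w(337, -461)) + 134858 = (219019 - 168565)*(9 + (-461 + 337)) + 134858 = 50454*(9 - 124) + 134858 = 50454*(-115) + 134858 = -5802210 + 134858 = -5667352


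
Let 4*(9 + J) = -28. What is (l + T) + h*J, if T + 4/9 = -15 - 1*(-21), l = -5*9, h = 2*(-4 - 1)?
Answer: 1085/9 ≈ 120.56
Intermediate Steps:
h = -10 (h = 2*(-5) = -10)
l = -45
J = -16 (J = -9 + (1/4)*(-28) = -9 - 7 = -16)
T = 50/9 (T = -4/9 + (-15 - 1*(-21)) = -4/9 + (-15 + 21) = -4/9 + 6 = 50/9 ≈ 5.5556)
(l + T) + h*J = (-45 + 50/9) - 10*(-16) = -355/9 + 160 = 1085/9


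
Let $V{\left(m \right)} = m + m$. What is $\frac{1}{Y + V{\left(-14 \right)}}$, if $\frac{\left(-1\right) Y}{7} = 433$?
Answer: $- \frac{1}{3059} \approx -0.0003269$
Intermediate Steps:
$Y = -3031$ ($Y = \left(-7\right) 433 = -3031$)
$V{\left(m \right)} = 2 m$
$\frac{1}{Y + V{\left(-14 \right)}} = \frac{1}{-3031 + 2 \left(-14\right)} = \frac{1}{-3031 - 28} = \frac{1}{-3059} = - \frac{1}{3059}$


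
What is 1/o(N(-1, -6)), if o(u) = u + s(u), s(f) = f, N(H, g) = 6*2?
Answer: 1/24 ≈ 0.041667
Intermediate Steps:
N(H, g) = 12
o(u) = 2*u (o(u) = u + u = 2*u)
1/o(N(-1, -6)) = 1/(2*12) = 1/24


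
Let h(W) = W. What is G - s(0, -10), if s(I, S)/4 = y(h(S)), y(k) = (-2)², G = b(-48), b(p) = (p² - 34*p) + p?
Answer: 3872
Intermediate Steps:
b(p) = p² - 33*p
G = 3888 (G = -48*(-33 - 48) = -48*(-81) = 3888)
y(k) = 4
s(I, S) = 16 (s(I, S) = 4*4 = 16)
G - s(0, -10) = 3888 - 1*16 = 3888 - 16 = 3872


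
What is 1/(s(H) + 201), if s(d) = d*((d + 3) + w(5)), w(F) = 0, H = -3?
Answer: 1/201 ≈ 0.0049751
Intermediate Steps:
s(d) = d*(3 + d) (s(d) = d*((d + 3) + 0) = d*((3 + d) + 0) = d*(3 + d))
1/(s(H) + 201) = 1/(-3*(3 - 3) + 201) = 1/(-3*0 + 201) = 1/(0 + 201) = 1/201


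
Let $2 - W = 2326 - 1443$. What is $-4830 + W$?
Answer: $-5711$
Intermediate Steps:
$W = -881$ ($W = 2 - \left(2326 - 1443\right) = 2 - 883 = -881$)
$-4830 + W = -4830 - 881 = -5711$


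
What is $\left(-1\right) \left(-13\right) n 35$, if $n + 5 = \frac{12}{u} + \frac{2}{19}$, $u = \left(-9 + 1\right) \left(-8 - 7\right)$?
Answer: $- \frac{82901}{38} \approx -2181.6$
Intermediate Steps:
$u = 120$ ($u = \left(-8\right) \left(-15\right) = 120$)
$n = - \frac{911}{190}$ ($n = -5 + \left(\frac{12}{120} + \frac{2}{19}\right) = -5 + \left(12 \cdot \frac{1}{120} + 2 \cdot \frac{1}{19}\right) = -5 + \left(\frac{1}{10} + \frac{2}{19}\right) = -5 + \frac{39}{190} = - \frac{911}{190} \approx -4.7947$)
$\left(-1\right) \left(-13\right) n 35 = \left(-1\right) \left(-13\right) \left(- \frac{911}{190}\right) 35 = 13 \left(- \frac{911}{190}\right) 35 = \left(- \frac{11843}{190}\right) 35 = - \frac{82901}{38}$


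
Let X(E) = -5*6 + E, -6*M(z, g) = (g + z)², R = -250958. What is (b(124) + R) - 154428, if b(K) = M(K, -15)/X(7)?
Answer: -55931387/138 ≈ -4.0530e+5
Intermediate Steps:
M(z, g) = -(g + z)²/6
X(E) = -30 + E
b(K) = (-15 + K)²/138 (b(K) = (-(-15 + K)²/6)/(-30 + 7) = -(-15 + K)²/6/(-23) = -(-15 + K)²/6*(-1/23) = (-15 + K)²/138)
(b(124) + R) - 154428 = ((-15 + 124)²/138 - 250958) - 154428 = ((1/138)*109² - 250958) - 154428 = ((1/138)*11881 - 250958) - 154428 = (11881/138 - 250958) - 154428 = -34620323/138 - 154428 = -55931387/138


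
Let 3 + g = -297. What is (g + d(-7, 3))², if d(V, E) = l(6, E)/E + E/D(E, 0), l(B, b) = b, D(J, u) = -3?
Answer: 90000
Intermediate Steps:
g = -300 (g = -3 - 297 = -300)
d(V, E) = 1 - E/3 (d(V, E) = E/E + E/(-3) = 1 + E*(-⅓) = 1 - E/3)
(g + d(-7, 3))² = (-300 + (1 - ⅓*3))² = (-300 + (1 - 1))² = (-300 + 0)² = (-300)² = 90000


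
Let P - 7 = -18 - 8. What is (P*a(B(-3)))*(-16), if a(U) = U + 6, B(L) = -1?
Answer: 1520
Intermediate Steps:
P = -19 (P = 7 + (-18 - 8) = 7 - 26 = -19)
a(U) = 6 + U
(P*a(B(-3)))*(-16) = -19*(6 - 1)*(-16) = -19*5*(-16) = -95*(-16) = 1520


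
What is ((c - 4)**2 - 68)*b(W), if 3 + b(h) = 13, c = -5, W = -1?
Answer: 130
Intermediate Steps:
b(h) = 10 (b(h) = -3 + 13 = 10)
((c - 4)**2 - 68)*b(W) = ((-5 - 4)**2 - 68)*10 = ((-9)**2 - 68)*10 = (81 - 68)*10 = 13*10 = 130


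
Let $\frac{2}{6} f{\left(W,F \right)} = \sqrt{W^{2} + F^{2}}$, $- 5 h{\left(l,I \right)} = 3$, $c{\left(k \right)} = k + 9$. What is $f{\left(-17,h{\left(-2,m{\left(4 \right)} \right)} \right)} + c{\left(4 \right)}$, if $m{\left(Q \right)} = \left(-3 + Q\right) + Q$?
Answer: $13 + \frac{3 \sqrt{7234}}{5} \approx 64.032$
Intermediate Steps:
$c{\left(k \right)} = 9 + k$
$m{\left(Q \right)} = -3 + 2 Q$
$h{\left(l,I \right)} = - \frac{3}{5}$ ($h{\left(l,I \right)} = \left(- \frac{1}{5}\right) 3 = - \frac{3}{5}$)
$f{\left(W,F \right)} = 3 \sqrt{F^{2} + W^{2}}$ ($f{\left(W,F \right)} = 3 \sqrt{W^{2} + F^{2}} = 3 \sqrt{F^{2} + W^{2}}$)
$f{\left(-17,h{\left(-2,m{\left(4 \right)} \right)} \right)} + c{\left(4 \right)} = 3 \sqrt{\left(- \frac{3}{5}\right)^{2} + \left(-17\right)^{2}} + \left(9 + 4\right) = 3 \sqrt{\frac{9}{25} + 289} + 13 = 3 \sqrt{\frac{7234}{25}} + 13 = 3 \frac{\sqrt{7234}}{5} + 13 = \frac{3 \sqrt{7234}}{5} + 13 = 13 + \frac{3 \sqrt{7234}}{5}$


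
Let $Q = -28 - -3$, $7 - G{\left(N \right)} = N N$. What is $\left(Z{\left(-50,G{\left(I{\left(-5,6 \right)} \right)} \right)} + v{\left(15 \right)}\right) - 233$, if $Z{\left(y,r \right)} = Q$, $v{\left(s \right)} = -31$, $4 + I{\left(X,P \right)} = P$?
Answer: $-289$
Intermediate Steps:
$I{\left(X,P \right)} = -4 + P$
$G{\left(N \right)} = 7 - N^{2}$ ($G{\left(N \right)} = 7 - N N = 7 - N^{2}$)
$Q = -25$ ($Q = -28 + 3 = -25$)
$Z{\left(y,r \right)} = -25$
$\left(Z{\left(-50,G{\left(I{\left(-5,6 \right)} \right)} \right)} + v{\left(15 \right)}\right) - 233 = \left(-25 - 31\right) - 233 = -56 - 233 = -289$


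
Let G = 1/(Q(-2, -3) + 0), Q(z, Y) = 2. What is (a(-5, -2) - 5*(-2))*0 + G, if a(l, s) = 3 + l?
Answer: ½ ≈ 0.50000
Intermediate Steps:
G = ½ (G = 1/(2 + 0) = 1/2 = ½ ≈ 0.50000)
(a(-5, -2) - 5*(-2))*0 + G = ((3 - 5) - 5*(-2))*0 + ½ = (-2 + 10)*0 + ½ = 8*0 + ½ = 0 + ½ = ½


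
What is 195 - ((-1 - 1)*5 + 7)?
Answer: 198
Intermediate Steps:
195 - ((-1 - 1)*5 + 7) = 195 - (-2*5 + 7) = 195 - (-10 + 7) = 195 - 1*(-3) = 195 + 3 = 198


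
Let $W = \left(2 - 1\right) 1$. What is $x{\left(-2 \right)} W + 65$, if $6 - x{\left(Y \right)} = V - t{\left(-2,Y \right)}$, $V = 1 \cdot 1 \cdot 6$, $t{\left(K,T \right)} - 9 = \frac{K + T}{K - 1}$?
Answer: $\frac{226}{3} \approx 75.333$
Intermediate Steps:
$t{\left(K,T \right)} = 9 + \frac{K + T}{-1 + K}$ ($t{\left(K,T \right)} = 9 + \frac{K + T}{K - 1} = 9 + \frac{K + T}{-1 + K}$)
$V = 6$ ($V = 1 \cdot 6 = 6$)
$x{\left(Y \right)} = \frac{29}{3} - \frac{Y}{3}$ ($x{\left(Y \right)} = 6 - \left(6 - \frac{-9 + Y + 10 \left(-2\right)}{-1 - 2}\right) = 6 - \left(6 - \frac{-9 + Y - 20}{-3}\right) = 6 - \left(6 - - \frac{-29 + Y}{3}\right) = 6 - \left(6 - \left(\frac{29}{3} - \frac{Y}{3}\right)\right) = 6 - \left(6 + \left(- \frac{29}{3} + \frac{Y}{3}\right)\right) = 6 - \left(- \frac{11}{3} + \frac{Y}{3}\right) = \frac{29}{3} - \frac{Y}{3}$)
$W = 1$ ($W = 1 \cdot 1 = 1$)
$x{\left(-2 \right)} W + 65 = \left(\frac{29}{3} - - \frac{2}{3}\right) 1 + 65 = \left(\frac{29}{3} + \frac{2}{3}\right) 1 + 65 = \frac{31}{3} \cdot 1 + 65 = \frac{31}{3} + 65 = \frac{226}{3}$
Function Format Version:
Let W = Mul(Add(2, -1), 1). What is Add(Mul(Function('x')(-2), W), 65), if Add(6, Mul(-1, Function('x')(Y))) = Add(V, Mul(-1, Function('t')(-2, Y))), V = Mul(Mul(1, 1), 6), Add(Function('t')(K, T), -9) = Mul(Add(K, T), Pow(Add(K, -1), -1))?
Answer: Rational(226, 3) ≈ 75.333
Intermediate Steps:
Function('t')(K, T) = Add(9, Mul(Pow(Add(-1, K), -1), Add(K, T))) (Function('t')(K, T) = Add(9, Mul(Add(K, T), Pow(Add(K, -1), -1))) = Add(9, Mul(Add(K, T), Pow(Add(-1, K), -1))) = Add(9, Mul(Pow(Add(-1, K), -1), Add(K, T))))
V = 6 (V = Mul(1, 6) = 6)
Function('x')(Y) = Add(Rational(29, 3), Mul(Rational(-1, 3), Y)) (Function('x')(Y) = Add(6, Mul(-1, Add(6, Mul(-1, Mul(Pow(Add(-1, -2), -1), Add(-9, Y, Mul(10, -2))))))) = Add(6, Mul(-1, Add(6, Mul(-1, Mul(Pow(-3, -1), Add(-9, Y, -20)))))) = Add(6, Mul(-1, Add(6, Mul(-1, Mul(Rational(-1, 3), Add(-29, Y)))))) = Add(6, Mul(-1, Add(6, Mul(-1, Add(Rational(29, 3), Mul(Rational(-1, 3), Y)))))) = Add(6, Mul(-1, Add(6, Add(Rational(-29, 3), Mul(Rational(1, 3), Y))))) = Add(6, Mul(-1, Add(Rational(-11, 3), Mul(Rational(1, 3), Y)))) = Add(6, Add(Rational(11, 3), Mul(Rational(-1, 3), Y))) = Add(Rational(29, 3), Mul(Rational(-1, 3), Y)))
W = 1 (W = Mul(1, 1) = 1)
Add(Mul(Function('x')(-2), W), 65) = Add(Mul(Add(Rational(29, 3), Mul(Rational(-1, 3), -2)), 1), 65) = Add(Mul(Add(Rational(29, 3), Rational(2, 3)), 1), 65) = Add(Mul(Rational(31, 3), 1), 65) = Add(Rational(31, 3), 65) = Rational(226, 3)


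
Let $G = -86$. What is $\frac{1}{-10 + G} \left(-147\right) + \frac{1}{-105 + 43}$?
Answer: $\frac{1503}{992} \approx 1.5151$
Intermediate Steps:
$\frac{1}{-10 + G} \left(-147\right) + \frac{1}{-105 + 43} = \frac{1}{-10 - 86} \left(-147\right) + \frac{1}{-105 + 43} = \frac{1}{-96} \left(-147\right) + \frac{1}{-62} = \left(- \frac{1}{96}\right) \left(-147\right) - \frac{1}{62} = \frac{49}{32} - \frac{1}{62} = \frac{1503}{992}$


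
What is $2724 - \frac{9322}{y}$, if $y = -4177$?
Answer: $\frac{11387470}{4177} \approx 2726.2$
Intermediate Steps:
$2724 - \frac{9322}{y} = 2724 - \frac{9322}{-4177} = 2724 - 9322 \left(- \frac{1}{4177}\right) = 2724 - - \frac{9322}{4177} = 2724 + \frac{9322}{4177} = \frac{11387470}{4177}$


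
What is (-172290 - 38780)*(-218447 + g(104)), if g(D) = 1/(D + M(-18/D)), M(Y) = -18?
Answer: 1982627050935/43 ≈ 4.6108e+10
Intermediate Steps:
g(D) = 1/(-18 + D) (g(D) = 1/(D - 18) = 1/(-18 + D))
(-172290 - 38780)*(-218447 + g(104)) = (-172290 - 38780)*(-218447 + 1/(-18 + 104)) = -211070*(-218447 + 1/86) = -211070*(-18786441/86) = 1982627050935/43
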